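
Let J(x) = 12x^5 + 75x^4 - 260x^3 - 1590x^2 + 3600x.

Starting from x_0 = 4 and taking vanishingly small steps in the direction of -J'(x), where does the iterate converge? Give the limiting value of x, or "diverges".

J'(x) = 60(x - 3)(x - 1)(x + 4)(x + 5), so J'(4) = 12960.
Gradient descent moves in the -J' direction, i.e. x is decreasing.
The nearest critical point in that direction is x = 3, where J'' = 6720 > 0 (a local minimum). The iterate converges there.

3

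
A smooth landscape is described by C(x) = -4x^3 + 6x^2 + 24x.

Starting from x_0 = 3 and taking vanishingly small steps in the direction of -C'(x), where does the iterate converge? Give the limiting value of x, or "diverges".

C'(x) = -12(x - 2)(x + 1), so C'(3) = -48.
Gradient descent moves in the -C' direction, i.e. x is increasing.
There is no critical point above x=3, and C' keeps the same sign, so the iterate runs off to +∞.

diverges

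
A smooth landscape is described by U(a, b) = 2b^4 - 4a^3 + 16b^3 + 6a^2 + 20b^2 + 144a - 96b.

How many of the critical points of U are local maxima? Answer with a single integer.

U separates as a function of a plus a function of b, so ∇U=0 decouples.
∂U/∂a = -12(a - 4)(a + 3) = 0 at a ∈ {-3, 4}; ∂U/∂b = 8(b - 1)(b + 3)(b + 4) = 0 at b ∈ {-4, -3, 1}.
The Hessian is diagonal: diag(U_aa, U_bb). Second derivatives: U_aa(-3)=84, U_aa(4)=-84; U_bb(-4)=40, U_bb(-3)=-32, U_bb(1)=160.
Local maxima occur where both diagonal entries negative: (4, -3). Count: 1.

1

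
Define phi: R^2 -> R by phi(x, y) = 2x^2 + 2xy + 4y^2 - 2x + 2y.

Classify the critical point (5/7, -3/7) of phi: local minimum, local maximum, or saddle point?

The Hessian of phi is constant: H = [[4, 2], [2, 8]].
det(H) = 4·8 − 2² = 28.
det(H) > 0 and tr(H) = 12 > 0, so H is positive definite and the point is a local minimum.

local minimum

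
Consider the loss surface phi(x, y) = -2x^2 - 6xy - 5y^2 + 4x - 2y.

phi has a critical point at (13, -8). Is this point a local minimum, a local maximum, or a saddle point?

The Hessian of phi is constant: H = [[-4, -6], [-6, -10]].
det(H) = (-4)·(-10) − (-6)² = 4.
det(H) > 0 and tr(H) = -14 < 0, so H is negative definite and the point is a local maximum.

local maximum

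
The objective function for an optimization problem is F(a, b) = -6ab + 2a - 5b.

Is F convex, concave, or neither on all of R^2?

F is quadratic, so its Hessian is the constant matrix H = [[0, -6], [-6, 0]].
det(H) = -36, tr(H) = 0.
det(H) < 0, so H is indefinite: neither convex nor concave.

neither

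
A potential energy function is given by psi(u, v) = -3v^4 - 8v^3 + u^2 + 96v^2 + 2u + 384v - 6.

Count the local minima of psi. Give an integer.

psi separates as a function of u plus a function of v, so ∇psi=0 decouples.
∂psi/∂u = 2(u + 1) = 0 at u ∈ {-1}; ∂psi/∂v = -12(v - 4)(v + 2)(v + 4) = 0 at v ∈ {-4, -2, 4}.
The Hessian is diagonal: diag(psi_uu, psi_vv). Second derivatives: psi_uu(-1)=2; psi_vv(-4)=-192, psi_vv(-2)=144, psi_vv(4)=-576.
Local minima occur where both diagonal entries positive: (-1, -2). Count: 1.

1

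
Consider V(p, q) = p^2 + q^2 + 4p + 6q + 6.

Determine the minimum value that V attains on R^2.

-7

V(p,q) separates as A(p) + B(q) + 6, so its minimum is min A + min B + 6.
A'(p) = 2p + 4 vanishes at p ∈ {-2}; B'(q) = 2q + 6 vanishes at q ∈ {-3}.
Local minima of A (where A''>0): A(-2)=-4. Local minima of B: B(-3)=-9.
So the global minimum of V is A(-2) + B(-3) + 6 = -4 − 9 + 6 = -7, attained at (-2, -3).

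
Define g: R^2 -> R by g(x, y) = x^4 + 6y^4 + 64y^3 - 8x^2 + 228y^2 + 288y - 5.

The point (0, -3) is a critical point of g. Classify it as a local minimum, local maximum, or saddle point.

local maximum

The mixed partial ∂²g/∂x∂y is 0, so the Hessian at any point is diag(g_xx, g_yy) = diag(4(3x^2 - 4), 24(3y^2 + 16y + 19)).
At (0, -3): H = diag(-16, -48).
Both eigenvalues are negative, so H is negative definite: a local maximum.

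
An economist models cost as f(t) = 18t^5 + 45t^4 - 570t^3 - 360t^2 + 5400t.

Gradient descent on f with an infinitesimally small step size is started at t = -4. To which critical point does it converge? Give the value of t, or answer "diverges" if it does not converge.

f'(t) = 90(t - 3)(t - 2)(t + 2)(t + 5), so f'(-4) = -7560.
Gradient descent moves in the -f' direction, i.e. t is increasing.
The nearest critical point in that direction is t = -2, where f'' = 5400 > 0 (a local minimum). The iterate converges there.

-2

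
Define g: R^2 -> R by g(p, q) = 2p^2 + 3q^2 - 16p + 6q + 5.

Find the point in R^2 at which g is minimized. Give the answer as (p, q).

(4, -1)

g(p,q) separates as A(p) + B(q) + 5, so its minimum is min A + min B + 5.
A'(p) = 4p - 16 vanishes at p ∈ {4}; B'(q) = 6q + 6 vanishes at q ∈ {-1}.
Local minima of A (where A''>0): A(4)=-32. Local minima of B: B(-1)=-3.
So the global minimum of g is A(4) + B(-1) + 5 = -32 − 3 + 5 = -30, attained at (4, -1).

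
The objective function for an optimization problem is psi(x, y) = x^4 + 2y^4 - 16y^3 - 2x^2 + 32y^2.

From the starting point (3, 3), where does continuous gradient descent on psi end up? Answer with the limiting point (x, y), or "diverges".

(1, 4)

psi is separable, so gradient descent decouples: x follows -∂psi/∂x, y follows -∂psi/∂y.
∂psi/∂x = 4x(x - 1)(x + 1); at x=3 this is 96, so x decreases.
∂psi/∂y = 8y(y - 4)(y - 2); at y=3 this is -24, so y increases.
x converges to its nearest critical value 1 (a local min of the x-part); y converges to 4. The iterate converges to (1, 4).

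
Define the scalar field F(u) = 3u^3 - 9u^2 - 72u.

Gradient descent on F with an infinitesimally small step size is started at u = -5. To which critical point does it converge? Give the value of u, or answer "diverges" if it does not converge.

diverges

F'(u) = 9(u - 4)(u + 2), so F'(-5) = 243.
Gradient descent moves in the -F' direction, i.e. u is decreasing.
There is no critical point below u=-5, and F' keeps the same sign, so the iterate runs off to −∞.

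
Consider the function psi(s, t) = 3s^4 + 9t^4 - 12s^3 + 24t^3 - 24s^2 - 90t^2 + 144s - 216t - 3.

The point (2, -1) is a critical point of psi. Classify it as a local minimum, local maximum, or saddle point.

The mixed partial ∂²psi/∂s∂t is 0, so the Hessian at any point is diag(psi_ss, psi_tt) = diag(12(3s^2 - 6s - 4), 36(3t^2 + 4t - 5)).
At (2, -1): H = diag(-48, -216).
Both eigenvalues are negative, so H is negative definite: a local maximum.

local maximum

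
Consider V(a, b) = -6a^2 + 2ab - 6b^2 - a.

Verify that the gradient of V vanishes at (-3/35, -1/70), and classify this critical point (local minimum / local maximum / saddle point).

∇V = (-12a + 2b - 1, 2a - 12b); substituting (-3/35, -1/70) gives ∇V = (0, 0), so (-3/35, -1/70) is indeed a critical point.
The Hessian of V is constant: H = [[-12, 2], [2, -12]].
det(H) = (-12)·(-12) − 2² = 140.
det(H) > 0 and tr(H) = -24 < 0, so H is negative definite and the point is a local maximum.

local maximum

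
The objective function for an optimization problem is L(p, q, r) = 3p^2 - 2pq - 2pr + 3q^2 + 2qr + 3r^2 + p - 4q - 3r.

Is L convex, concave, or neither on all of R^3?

convex

L is quadratic, so its Hessian is the constant matrix H = [[6, -2, -2], [-2, 6, 2], [-2, 2, 6]].
Leading principal minors: 6, 32, 160.
All positive ⇒ H ≻ 0 ⇒ convex.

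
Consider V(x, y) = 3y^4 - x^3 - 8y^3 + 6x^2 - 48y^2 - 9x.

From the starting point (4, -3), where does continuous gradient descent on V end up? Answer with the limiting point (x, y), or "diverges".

V is separable, so gradient descent decouples: x follows -∂V/∂x, y follows -∂V/∂y.
∂V/∂x = -3(x - 3)(x - 1); at x=4 this is -9, so x increases.
∂V/∂y = 12y(y - 4)(y + 2); at y=-3 this is -252, so y increases.
The x-coordinate has no critical point in that direction and runs off to infinity.

diverges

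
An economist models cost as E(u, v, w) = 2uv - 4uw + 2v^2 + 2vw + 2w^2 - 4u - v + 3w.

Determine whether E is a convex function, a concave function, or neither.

E is quadratic, so its Hessian is the constant matrix H = [[0, 2, -4], [2, 4, 2], [-4, 2, 4]].
Leading principal minors: 0, -4, -112.
Neither pattern holds ⇒ H is indefinite ⇒ neither convex nor concave.

neither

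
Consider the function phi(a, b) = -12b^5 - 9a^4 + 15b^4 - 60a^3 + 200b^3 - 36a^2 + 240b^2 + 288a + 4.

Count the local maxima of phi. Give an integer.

4

phi separates as a function of a plus a function of b, so ∇phi=0 decouples.
∂phi/∂a = -36(a - 1)(a + 2)(a + 4) = 0 at a ∈ {-4, -2, 1}; ∂phi/∂b = -60b(b - 4)(b + 1)(b + 2) = 0 at b ∈ {-2, -1, 0, 4}.
The Hessian is diagonal: diag(phi_aa, phi_bb). Second derivatives: phi_aa(-4)=-360, phi_aa(-2)=216, phi_aa(1)=-540; phi_bb(-2)=720, phi_bb(-1)=-300, phi_bb(0)=480, phi_bb(4)=-7200.
Local maxima occur where both diagonal entries negative: (-4, -1), (-4, 4), (1, -1), (1, 4). Count: 4.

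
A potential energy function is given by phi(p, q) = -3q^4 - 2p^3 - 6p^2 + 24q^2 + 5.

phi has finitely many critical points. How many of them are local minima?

1

phi separates as a function of p plus a function of q, so ∇phi=0 decouples.
∂phi/∂p = -6p(p + 2) = 0 at p ∈ {-2, 0}; ∂phi/∂q = -12q(q - 2)(q + 2) = 0 at q ∈ {-2, 0, 2}.
The Hessian is diagonal: diag(phi_pp, phi_qq). Second derivatives: phi_pp(-2)=12, phi_pp(0)=-12; phi_qq(-2)=-96, phi_qq(0)=48, phi_qq(2)=-96.
Local minima occur where both diagonal entries positive: (-2, 0). Count: 1.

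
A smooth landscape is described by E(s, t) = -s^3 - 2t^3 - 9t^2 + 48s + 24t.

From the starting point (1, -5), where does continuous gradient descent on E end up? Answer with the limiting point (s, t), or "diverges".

E is separable, so gradient descent decouples: s follows -∂E/∂s, t follows -∂E/∂t.
∂E/∂s = -3(s - 4)(s + 4); at s=1 this is 45, so s decreases.
∂E/∂t = -6(t - 1)(t + 4); at t=-5 this is -36, so t increases.
s converges to its nearest critical value -4 (a local min of the s-part); t converges to -4. The iterate converges to (-4, -4).

(-4, -4)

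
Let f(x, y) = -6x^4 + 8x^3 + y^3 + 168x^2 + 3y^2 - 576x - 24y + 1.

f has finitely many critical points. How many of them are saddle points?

3

f separates as a function of x plus a function of y, so ∇f=0 decouples.
∂f/∂x = -24(x - 3)(x - 2)(x + 4) = 0 at x ∈ {-4, 2, 3}; ∂f/∂y = 3(y - 2)(y + 4) = 0 at y ∈ {-4, 2}.
The Hessian is diagonal: diag(f_xx, f_yy). Second derivatives: f_xx(-4)=-1008, f_xx(2)=144, f_xx(3)=-168; f_yy(-4)=-18, f_yy(2)=18.
Saddle points occur where the two diagonal entries have opposite signs: (-4, 2), (2, -4), (3, 2). Count: 3.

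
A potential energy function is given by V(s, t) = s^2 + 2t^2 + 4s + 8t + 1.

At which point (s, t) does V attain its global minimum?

(-2, -2)

V(s,t) separates as P(s) + Q(t) + 1, so its minimum is min P + min Q + 1.
P'(s) = 2s + 4 vanishes at s ∈ {-2}; Q'(t) = 4(t + 2) vanishes at t ∈ {-2}.
Local minima of P (where P''>0): P(-2)=-4. Local minima of Q: Q(-2)=-8.
So the global minimum of V is P(-2) + Q(-2) + 1 = -4 − 8 + 1 = -11, attained at (-2, -2).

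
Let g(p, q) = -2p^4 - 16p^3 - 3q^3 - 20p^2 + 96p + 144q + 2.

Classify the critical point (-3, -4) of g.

The mixed partial ∂²g/∂p∂q is 0, so the Hessian at any point is diag(g_pp, g_qq) = diag(-8(3p^2 + 12p + 5), -18q).
At (-3, -4): H = diag(32, 72).
Both eigenvalues are positive, so H is positive definite: a local minimum.

local minimum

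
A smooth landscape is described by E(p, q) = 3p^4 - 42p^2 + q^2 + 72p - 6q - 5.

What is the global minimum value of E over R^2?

-365

E(p,q) separates as A(p) + B(q) − 5, so its minimum is min A + min B − 5.
A'(p) = 12(p - 2)(p - 1)(p + 3) vanishes at p ∈ {-3, 1, 2}; B'(q) = 2q - 6 vanishes at q ∈ {3}.
Local minima of A (where A''>0): A(-3)=-351, A(2)=24. Local minima of B: B(3)=-9.
So the global minimum of E is A(-3) + B(3) − 5 = -351 − 9 − 5 = -365, attained at (-3, 3).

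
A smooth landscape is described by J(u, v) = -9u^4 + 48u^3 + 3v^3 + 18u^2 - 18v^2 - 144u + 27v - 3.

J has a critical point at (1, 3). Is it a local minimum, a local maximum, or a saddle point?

The mixed partial ∂²J/∂u∂v is 0, so the Hessian at any point is diag(J_uu, J_vv) = diag(36(-3u^2 + 8u + 1), 18(v - 2)).
At (1, 3): H = diag(216, 18).
Both eigenvalues are positive, so H is positive definite: a local minimum.

local minimum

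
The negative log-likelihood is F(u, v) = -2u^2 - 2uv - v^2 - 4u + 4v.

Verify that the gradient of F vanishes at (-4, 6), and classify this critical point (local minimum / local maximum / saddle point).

local maximum

∇F = (-4u - 2v - 4, -2u - 2v + 4); substituting (-4, 6) gives ∇F = (0, 0), so (-4, 6) is indeed a critical point.
The Hessian of F is constant: H = [[-4, -2], [-2, -2]].
det(H) = (-4)·(-2) − (-2)² = 4.
det(H) > 0 and tr(H) = -6 < 0, so H is negative definite and the point is a local maximum.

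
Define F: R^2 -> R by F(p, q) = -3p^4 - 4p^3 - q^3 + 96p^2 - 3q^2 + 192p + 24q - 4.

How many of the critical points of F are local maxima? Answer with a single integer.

F separates as a function of p plus a function of q, so ∇F=0 decouples.
∂F/∂p = -12(p - 4)(p + 1)(p + 4) = 0 at p ∈ {-4, -1, 4}; ∂F/∂q = -3(q - 2)(q + 4) = 0 at q ∈ {-4, 2}.
The Hessian is diagonal: diag(F_pp, F_qq). Second derivatives: F_pp(-4)=-288, F_pp(-1)=180, F_pp(4)=-480; F_qq(-4)=18, F_qq(2)=-18.
Local maxima occur where both diagonal entries negative: (-4, 2), (4, 2). Count: 2.

2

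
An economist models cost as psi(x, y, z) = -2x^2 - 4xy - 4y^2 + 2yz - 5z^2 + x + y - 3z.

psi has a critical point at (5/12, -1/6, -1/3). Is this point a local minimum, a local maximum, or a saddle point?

local maximum

The Hessian is constant: H = [[-4, -4, 0], [-4, -8, 2], [0, 2, -10]].
Leading principal minors: Δ₁ = -4, Δ₂ = 16, Δ₃ = -144.
The minors alternate sign starting negative (−, +, −), so H is negative definite: a local maximum.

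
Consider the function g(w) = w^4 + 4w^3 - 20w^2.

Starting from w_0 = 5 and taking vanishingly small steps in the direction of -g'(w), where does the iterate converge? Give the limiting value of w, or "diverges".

2

g'(w) = 4w(w - 2)(w + 5), so g'(5) = 600.
Gradient descent moves in the -g' direction, i.e. w is decreasing.
The nearest critical point in that direction is w = 2, where g'' = 56 > 0 (a local minimum). The iterate converges there.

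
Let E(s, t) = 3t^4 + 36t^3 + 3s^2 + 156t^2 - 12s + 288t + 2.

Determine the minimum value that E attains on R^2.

E(s,t) separates as P(s) + Q(t) + 2, so its minimum is min P + min Q + 2.
P'(s) = 6s - 12 vanishes at s ∈ {2}; Q'(t) = 12(t + 2)(t + 3)(t + 4) vanishes at t ∈ {-4, -3, -2}.
Local minima of P (where P''>0): P(2)=-12. Local minima of Q: Q(-4)=-192, Q(-2)=-192.
So the global minimum of E is P(2) + Q(-4) + 2 = -12 − 192 + 2 = -202, attained at (2, -4).

-202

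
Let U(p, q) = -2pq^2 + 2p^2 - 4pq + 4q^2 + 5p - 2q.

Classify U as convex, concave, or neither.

The term -2pq^2 is cubic, so the Hessian is not constant.
∂²U/∂q² = -4p + 8, which takes both signs as p varies (negative for sufficiently large p). A diagonal entry of the Hessian changing sign means the Hessian is neither positive- nor negative-semidefinite on all of R^2.

neither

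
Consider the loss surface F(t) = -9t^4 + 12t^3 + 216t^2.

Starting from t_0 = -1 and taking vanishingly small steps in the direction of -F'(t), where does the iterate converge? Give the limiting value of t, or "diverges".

F'(t) = -36t(t - 4)(t + 3), so F'(-1) = -360.
Gradient descent moves in the -F' direction, i.e. t is increasing.
The nearest critical point in that direction is t = 0, where F'' = 432 > 0 (a local minimum). The iterate converges there.

0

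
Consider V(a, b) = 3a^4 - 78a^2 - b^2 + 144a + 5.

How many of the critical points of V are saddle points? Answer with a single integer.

V separates as a function of a plus a function of b, so ∇V=0 decouples.
∂V/∂a = 12(a - 3)(a - 1)(a + 4) = 0 at a ∈ {-4, 1, 3}; ∂V/∂b = -2b = 0 at b ∈ {0}.
The Hessian is diagonal: diag(V_aa, V_bb). Second derivatives: V_aa(-4)=420, V_aa(1)=-120, V_aa(3)=168; V_bb(0)=-2.
Saddle points occur where the two diagonal entries have opposite signs: (-4, 0), (3, 0). Count: 2.

2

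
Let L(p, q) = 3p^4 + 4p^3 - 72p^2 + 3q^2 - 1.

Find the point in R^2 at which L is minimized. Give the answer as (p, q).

L(p,q) separates as A(p) + B(q) − 1, so its minimum is min A + min B − 1.
A'(p) = 12p(p - 3)(p + 4) vanishes at p ∈ {-4, 0, 3}; B'(q) = 6q vanishes at q ∈ {0}.
Local minima of A (where A''>0): A(-4)=-640, A(3)=-297. Local minima of B: B(0)=0.
So the global minimum of L is A(-4) + B(0) − 1 = -640 + 0 − 1 = -641, attained at (-4, 0).

(-4, 0)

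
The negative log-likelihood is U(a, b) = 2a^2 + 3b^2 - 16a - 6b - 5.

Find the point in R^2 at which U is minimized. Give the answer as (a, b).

(4, 1)

U(a,b) separates as P(a) + Q(b) − 5, so its minimum is min P + min Q − 5.
P'(a) = 4a - 16 vanishes at a ∈ {4}; Q'(b) = 6b - 6 vanishes at b ∈ {1}.
Local minima of P (where P''>0): P(4)=-32. Local minima of Q: Q(1)=-3.
So the global minimum of U is P(4) + Q(1) − 5 = -32 − 3 − 5 = -40, attained at (4, 1).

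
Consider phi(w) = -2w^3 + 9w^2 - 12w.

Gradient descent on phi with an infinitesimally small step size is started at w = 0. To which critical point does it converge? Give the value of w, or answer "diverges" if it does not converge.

phi'(w) = -6(w - 2)(w - 1), so phi'(0) = -12.
Gradient descent moves in the -phi' direction, i.e. w is increasing.
The nearest critical point in that direction is w = 1, where phi'' = 6 > 0 (a local minimum). The iterate converges there.

1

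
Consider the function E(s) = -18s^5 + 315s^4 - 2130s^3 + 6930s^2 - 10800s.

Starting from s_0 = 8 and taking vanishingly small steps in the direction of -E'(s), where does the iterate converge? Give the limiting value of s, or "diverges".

diverges

E'(s) = -90(s - 5)(s - 4)(s - 3)(s - 2), so E'(8) = -32400.
Gradient descent moves in the -E' direction, i.e. s is increasing.
There is no critical point above s=8, and E' keeps the same sign, so the iterate runs off to +∞.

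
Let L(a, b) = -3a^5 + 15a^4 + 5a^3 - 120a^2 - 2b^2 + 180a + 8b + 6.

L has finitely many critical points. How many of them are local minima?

L separates as a function of a plus a function of b, so ∇L=0 decouples.
∂L/∂a = -15(a - 3)(a - 2)(a - 1)(a + 2) = 0 at a ∈ {-2, 1, 2, 3}; ∂L/∂b = -4(b - 2) = 0 at b ∈ {2}.
The Hessian is diagonal: diag(L_aa, L_bb). Second derivatives: L_aa(-2)=900, L_aa(1)=-90, L_aa(2)=60, L_aa(3)=-150; L_bb(2)=-4.
Local minima occur where both diagonal entries positive: none. Count: 0.

0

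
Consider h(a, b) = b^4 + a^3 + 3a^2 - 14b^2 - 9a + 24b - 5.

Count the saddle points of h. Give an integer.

h separates as a function of a plus a function of b, so ∇h=0 decouples.
∂h/∂a = 3(a - 1)(a + 3) = 0 at a ∈ {-3, 1}; ∂h/∂b = 4(b - 2)(b - 1)(b + 3) = 0 at b ∈ {-3, 1, 2}.
The Hessian is diagonal: diag(h_aa, h_bb). Second derivatives: h_aa(-3)=-12, h_aa(1)=12; h_bb(-3)=80, h_bb(1)=-16, h_bb(2)=20.
Saddle points occur where the two diagonal entries have opposite signs: (-3, -3), (-3, 2), (1, 1). Count: 3.

3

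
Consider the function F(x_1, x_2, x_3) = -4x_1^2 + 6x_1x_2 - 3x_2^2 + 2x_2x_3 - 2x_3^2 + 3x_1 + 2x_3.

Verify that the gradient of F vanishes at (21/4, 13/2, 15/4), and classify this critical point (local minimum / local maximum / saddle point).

local maximum

∇F = (-8x_1 + 6x_2 + 3, 6x_1 - 6x_2 + 2x_3, 2x_2 - 4x_3 + 2); substituting (21/4, 13/2, 15/4) gives ∇F = (0, 0, 0), so (21/4, 13/2, 15/4) is indeed a critical point.
The Hessian is constant: H = [[-8, 6, 0], [6, -6, 2], [0, 2, -4]].
Leading principal minors: Δ₁ = -8, Δ₂ = 12, Δ₃ = -16.
The minors alternate sign starting negative (−, +, −), so H is negative definite: a local maximum.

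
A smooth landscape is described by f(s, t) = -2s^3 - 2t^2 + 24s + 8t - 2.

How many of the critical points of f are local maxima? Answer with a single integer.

1

f separates as a function of s plus a function of t, so ∇f=0 decouples.
∂f/∂s = -6(s - 2)(s + 2) = 0 at s ∈ {-2, 2}; ∂f/∂t = -4(t - 2) = 0 at t ∈ {2}.
The Hessian is diagonal: diag(f_ss, f_tt). Second derivatives: f_ss(-2)=24, f_ss(2)=-24; f_tt(2)=-4.
Local maxima occur where both diagonal entries negative: (2, 2). Count: 1.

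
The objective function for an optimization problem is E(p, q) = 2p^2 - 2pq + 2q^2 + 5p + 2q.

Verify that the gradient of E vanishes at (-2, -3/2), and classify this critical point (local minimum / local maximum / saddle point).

local minimum

∇E = (4p - 2q + 5, -2p + 4q + 2); substituting (-2, -3/2) gives ∇E = (0, 0), so (-2, -3/2) is indeed a critical point.
The Hessian of E is constant: H = [[4, -2], [-2, 4]].
det(H) = 4·4 − (-2)² = 12.
det(H) > 0 and tr(H) = 8 > 0, so H is positive definite and the point is a local minimum.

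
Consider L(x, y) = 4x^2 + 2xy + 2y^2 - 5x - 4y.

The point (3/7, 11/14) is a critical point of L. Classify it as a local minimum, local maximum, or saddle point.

The Hessian of L is constant: H = [[8, 2], [2, 4]].
det(H) = 8·4 − 2² = 28.
det(H) > 0 and tr(H) = 12 > 0, so H is positive definite and the point is a local minimum.

local minimum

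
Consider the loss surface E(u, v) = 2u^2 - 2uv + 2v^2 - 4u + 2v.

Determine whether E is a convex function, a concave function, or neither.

E is quadratic, so its Hessian is the constant matrix H = [[4, -2], [-2, 4]].
det(H) = 12, tr(H) = 8.
det(H) > 0 and tr(H) > 0, so H is positive definite everywhere: convex.

convex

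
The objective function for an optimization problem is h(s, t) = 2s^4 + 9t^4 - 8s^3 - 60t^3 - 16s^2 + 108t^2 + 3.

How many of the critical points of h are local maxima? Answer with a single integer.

1

h separates as a function of s plus a function of t, so ∇h=0 decouples.
∂h/∂s = 8s(s - 4)(s + 1) = 0 at s ∈ {-1, 0, 4}; ∂h/∂t = 36t(t - 3)(t - 2) = 0 at t ∈ {0, 2, 3}.
The Hessian is diagonal: diag(h_ss, h_tt). Second derivatives: h_ss(-1)=40, h_ss(0)=-32, h_ss(4)=160; h_tt(0)=216, h_tt(2)=-72, h_tt(3)=108.
Local maxima occur where both diagonal entries negative: (0, 2). Count: 1.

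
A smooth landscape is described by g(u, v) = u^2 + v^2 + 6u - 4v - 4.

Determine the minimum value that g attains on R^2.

-17

g(u,v) separates as P(u) + Q(v) − 4, so its minimum is min P + min Q − 4.
P'(u) = 2u + 6 vanishes at u ∈ {-3}; Q'(v) = 2v - 4 vanishes at v ∈ {2}.
Local minima of P (where P''>0): P(-3)=-9. Local minima of Q: Q(2)=-4.
So the global minimum of g is P(-3) + Q(2) − 4 = -9 − 4 − 4 = -17, attained at (-3, 2).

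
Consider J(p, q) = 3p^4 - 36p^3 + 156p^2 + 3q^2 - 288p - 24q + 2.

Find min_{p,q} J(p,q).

J(p,q) separates as A(p) + B(q) + 2, so its minimum is min A + min B + 2.
A'(p) = 12(p - 4)(p - 3)(p - 2) vanishes at p ∈ {2, 3, 4}; B'(q) = 6q - 24 vanishes at q ∈ {4}.
Local minima of A (where A''>0): A(2)=-192, A(4)=-192. Local minima of B: B(4)=-48.
So the global minimum of J is A(2) + B(4) + 2 = -192 − 48 + 2 = -238, attained at (2, 4).

-238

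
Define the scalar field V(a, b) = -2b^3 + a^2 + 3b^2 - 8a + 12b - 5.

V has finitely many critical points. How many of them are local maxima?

V separates as a function of a plus a function of b, so ∇V=0 decouples.
∂V/∂a = 2(a - 4) = 0 at a ∈ {4}; ∂V/∂b = -6(b - 2)(b + 1) = 0 at b ∈ {-1, 2}.
The Hessian is diagonal: diag(V_aa, V_bb). Second derivatives: V_aa(4)=2; V_bb(-1)=18, V_bb(2)=-18.
Local maxima occur where both diagonal entries negative: none. Count: 0.

0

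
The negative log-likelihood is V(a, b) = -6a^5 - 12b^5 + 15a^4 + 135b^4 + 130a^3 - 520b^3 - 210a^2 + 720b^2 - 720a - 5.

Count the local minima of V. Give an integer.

V separates as a function of a plus a function of b, so ∇V=0 decouples.
∂V/∂a = -30(a - 4)(a - 2)(a + 1)(a + 3) = 0 at a ∈ {-3, -1, 2, 4}; ∂V/∂b = -60b(b - 4)(b - 3)(b - 2) = 0 at b ∈ {0, 2, 3, 4}.
The Hessian is diagonal: diag(V_aa, V_bb). Second derivatives: V_aa(-3)=2100, V_aa(-1)=-900, V_aa(2)=900, V_aa(4)=-2100; V_bb(0)=1440, V_bb(2)=-240, V_bb(3)=180, V_bb(4)=-480.
Local minima occur where both diagonal entries positive: (-3, 0), (-3, 3), (2, 0), (2, 3). Count: 4.

4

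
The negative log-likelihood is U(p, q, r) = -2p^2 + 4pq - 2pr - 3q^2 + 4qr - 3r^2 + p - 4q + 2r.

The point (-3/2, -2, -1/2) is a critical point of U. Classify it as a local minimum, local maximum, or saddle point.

local maximum

The Hessian is constant: H = [[-4, 4, -2], [4, -6, 4], [-2, 4, -6]].
Leading principal minors: Δ₁ = -4, Δ₂ = 8, Δ₃ = -24.
The minors alternate sign starting negative (−, +, −), so H is negative definite: a local maximum.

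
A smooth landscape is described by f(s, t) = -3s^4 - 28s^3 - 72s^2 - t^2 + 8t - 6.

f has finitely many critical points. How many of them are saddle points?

f separates as a function of s plus a function of t, so ∇f=0 decouples.
∂f/∂s = -12s(s + 3)(s + 4) = 0 at s ∈ {-4, -3, 0}; ∂f/∂t = -2(t - 4) = 0 at t ∈ {4}.
The Hessian is diagonal: diag(f_ss, f_tt). Second derivatives: f_ss(-4)=-48, f_ss(-3)=36, f_ss(0)=-144; f_tt(4)=-2.
Saddle points occur where the two diagonal entries have opposite signs: (-3, 4). Count: 1.

1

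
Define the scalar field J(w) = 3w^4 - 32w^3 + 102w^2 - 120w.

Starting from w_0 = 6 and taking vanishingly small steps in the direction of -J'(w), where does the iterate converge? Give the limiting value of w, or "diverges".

5

J'(w) = 12(w - 5)(w - 2)(w - 1), so J'(6) = 240.
Gradient descent moves in the -J' direction, i.e. w is decreasing.
The nearest critical point in that direction is w = 5, where J'' = 144 > 0 (a local minimum). The iterate converges there.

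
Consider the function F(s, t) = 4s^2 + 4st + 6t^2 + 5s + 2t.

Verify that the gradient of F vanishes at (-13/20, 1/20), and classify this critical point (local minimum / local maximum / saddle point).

local minimum

∇F = (8s + 4t + 5, 4s + 12t + 2); substituting (-13/20, 1/20) gives ∇F = (0, 0), so (-13/20, 1/20) is indeed a critical point.
The Hessian of F is constant: H = [[8, 4], [4, 12]].
det(H) = 8·12 − 4² = 80.
det(H) > 0 and tr(H) = 20 > 0, so H is positive definite and the point is a local minimum.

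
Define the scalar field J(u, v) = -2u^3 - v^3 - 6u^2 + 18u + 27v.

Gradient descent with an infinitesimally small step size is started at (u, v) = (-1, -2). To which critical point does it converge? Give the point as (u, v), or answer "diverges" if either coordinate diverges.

(-3, -3)

J is separable, so gradient descent decouples: u follows -∂J/∂u, v follows -∂J/∂v.
∂J/∂u = -6(u - 1)(u + 3); at u=-1 this is 24, so u decreases.
∂J/∂v = -3(v - 3)(v + 3); at v=-2 this is 15, so v decreases.
u converges to its nearest critical value -3 (a local min of the u-part); v converges to -3. The iterate converges to (-3, -3).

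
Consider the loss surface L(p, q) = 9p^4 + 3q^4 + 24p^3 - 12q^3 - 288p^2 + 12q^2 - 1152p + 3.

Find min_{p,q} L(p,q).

L(p,q) separates as A(p) + B(q) + 3, so its minimum is min A + min B + 3.
A'(p) = 36(p - 4)(p + 2)(p + 4) vanishes at p ∈ {-4, -2, 4}; B'(q) = 12q(q - 2)(q - 1) vanishes at q ∈ {0, 1, 2}.
Local minima of A (where A''>0): A(-4)=768, A(4)=-5376. Local minima of B: B(0)=0, B(2)=0.
So the global minimum of L is A(4) + B(0) + 3 = -5376 + 0 + 3 = -5373, attained at (4, 0).

-5373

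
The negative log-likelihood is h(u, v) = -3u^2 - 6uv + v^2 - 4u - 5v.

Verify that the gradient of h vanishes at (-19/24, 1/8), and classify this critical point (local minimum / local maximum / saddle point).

∇h = (-6u - 6v - 4, -6u + 2v - 5); substituting (-19/24, 1/8) gives ∇h = (0, 0), so (-19/24, 1/8) is indeed a critical point.
The Hessian of h is constant: H = [[-6, -6], [-6, 2]].
det(H) = (-6)·2 − (-6)² = -48.
Since det(H) < 0, H is indefinite and the critical point is a saddle point.

saddle point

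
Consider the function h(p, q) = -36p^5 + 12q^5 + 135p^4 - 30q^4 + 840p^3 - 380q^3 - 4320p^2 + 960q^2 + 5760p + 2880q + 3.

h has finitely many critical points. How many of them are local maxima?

h separates as a function of p plus a function of q, so ∇h=0 decouples.
∂h/∂p = -180(p - 4)(p - 2)(p - 1)(p + 4) = 0 at p ∈ {-4, 1, 2, 4}; ∂h/∂q = 60(q - 4)(q - 3)(q + 1)(q + 4) = 0 at q ∈ {-4, -1, 3, 4}.
The Hessian is diagonal: diag(h_pp, h_qq). Second derivatives: h_pp(-4)=43200, h_pp(1)=-2700, h_pp(2)=2160, h_pp(4)=-8640; h_qq(-4)=-10080, h_qq(-1)=3600, h_qq(3)=-1680, h_qq(4)=2400.
Local maxima occur where both diagonal entries negative: (1, -4), (1, 3), (4, -4), (4, 3). Count: 4.

4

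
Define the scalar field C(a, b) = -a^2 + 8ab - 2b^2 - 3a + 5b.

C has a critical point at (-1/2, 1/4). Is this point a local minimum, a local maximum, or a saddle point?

saddle point

The Hessian of C is constant: H = [[-2, 8], [8, -4]].
det(H) = (-2)·(-4) − 8² = -56.
Since det(H) < 0, H is indefinite and the critical point is a saddle point.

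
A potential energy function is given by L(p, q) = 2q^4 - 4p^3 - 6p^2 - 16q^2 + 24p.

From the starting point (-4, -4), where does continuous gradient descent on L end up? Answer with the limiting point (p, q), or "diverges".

(-2, -2)

L is separable, so gradient descent decouples: p follows -∂L/∂p, q follows -∂L/∂q.
∂L/∂p = -12(p - 1)(p + 2); at p=-4 this is -120, so p increases.
∂L/∂q = 8q(q - 2)(q + 2); at q=-4 this is -384, so q increases.
p converges to its nearest critical value -2 (a local min of the p-part); q converges to -2. The iterate converges to (-2, -2).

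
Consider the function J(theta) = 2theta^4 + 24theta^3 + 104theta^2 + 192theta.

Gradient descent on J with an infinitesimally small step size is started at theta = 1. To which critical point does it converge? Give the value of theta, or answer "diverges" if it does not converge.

-2

J'(theta) = 8(theta + 2)(theta + 3)(theta + 4), so J'(1) = 480.
Gradient descent moves in the -J' direction, i.e. theta is decreasing.
The nearest critical point in that direction is theta = -2, where J'' = 16 > 0 (a local minimum). The iterate converges there.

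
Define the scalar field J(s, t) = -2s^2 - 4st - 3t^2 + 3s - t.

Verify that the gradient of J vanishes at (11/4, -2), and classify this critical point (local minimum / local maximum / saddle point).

∇J = (-4s - 4t + 3, -4s - 6t - 1); substituting (11/4, -2) gives ∇J = (0, 0), so (11/4, -2) is indeed a critical point.
The Hessian of J is constant: H = [[-4, -4], [-4, -6]].
det(H) = (-4)·(-6) − (-4)² = 8.
det(H) > 0 and tr(H) = -10 < 0, so H is negative definite and the point is a local maximum.

local maximum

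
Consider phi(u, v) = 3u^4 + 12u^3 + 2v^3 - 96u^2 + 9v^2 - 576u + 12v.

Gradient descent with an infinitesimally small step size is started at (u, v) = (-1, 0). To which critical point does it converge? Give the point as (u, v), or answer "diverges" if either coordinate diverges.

phi is separable, so gradient descent decouples: u follows -∂phi/∂u, v follows -∂phi/∂v.
∂phi/∂u = 12(u - 4)(u + 3)(u + 4); at u=-1 this is -360, so u increases.
∂phi/∂v = 6(v + 1)(v + 2); at v=0 this is 12, so v decreases.
u converges to its nearest critical value 4 (a local min of the u-part); v converges to -1. The iterate converges to (4, -1).

(4, -1)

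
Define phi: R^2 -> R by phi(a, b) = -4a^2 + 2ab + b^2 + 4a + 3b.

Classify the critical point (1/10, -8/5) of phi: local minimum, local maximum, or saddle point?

The Hessian of phi is constant: H = [[-8, 2], [2, 2]].
det(H) = (-8)·2 − 2² = -20.
Since det(H) < 0, H is indefinite and the critical point is a saddle point.

saddle point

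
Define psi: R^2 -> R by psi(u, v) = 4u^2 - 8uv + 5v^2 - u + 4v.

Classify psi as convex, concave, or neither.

convex

psi is quadratic, so its Hessian is the constant matrix H = [[8, -8], [-8, 10]].
det(H) = 16, tr(H) = 18.
det(H) > 0 and tr(H) > 0, so H is positive definite everywhere: convex.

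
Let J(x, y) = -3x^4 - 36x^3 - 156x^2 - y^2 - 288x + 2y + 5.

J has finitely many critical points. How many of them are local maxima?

2

J separates as a function of x plus a function of y, so ∇J=0 decouples.
∂J/∂x = -12(x + 2)(x + 3)(x + 4) = 0 at x ∈ {-4, -3, -2}; ∂J/∂y = -2(y - 1) = 0 at y ∈ {1}.
The Hessian is diagonal: diag(J_xx, J_yy). Second derivatives: J_xx(-4)=-24, J_xx(-3)=12, J_xx(-2)=-24; J_yy(1)=-2.
Local maxima occur where both diagonal entries negative: (-4, 1), (-2, 1). Count: 2.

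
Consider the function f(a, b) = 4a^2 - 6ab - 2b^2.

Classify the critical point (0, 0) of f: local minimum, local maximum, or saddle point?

saddle point

The Hessian of f is constant: H = [[8, -6], [-6, -4]].
det(H) = 8·(-4) − (-6)² = -68.
Since det(H) < 0, H is indefinite and the critical point is a saddle point.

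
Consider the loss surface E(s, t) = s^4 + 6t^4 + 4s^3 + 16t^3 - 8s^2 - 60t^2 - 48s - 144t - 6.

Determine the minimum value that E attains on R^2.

-390

E(s,t) separates as P(s) + Q(t) − 6, so its minimum is min P + min Q − 6.
P'(s) = 4(s - 2)(s + 2)(s + 3) vanishes at s ∈ {-3, -2, 2}; Q'(t) = 24(t - 2)(t + 1)(t + 3) vanishes at t ∈ {-3, -1, 2}.
Local minima of P (where P''>0): P(-3)=45, P(2)=-80. Local minima of Q: Q(-3)=-54, Q(2)=-304.
So the global minimum of E is P(2) + Q(2) − 6 = -80 − 304 − 6 = -390, attained at (2, 2).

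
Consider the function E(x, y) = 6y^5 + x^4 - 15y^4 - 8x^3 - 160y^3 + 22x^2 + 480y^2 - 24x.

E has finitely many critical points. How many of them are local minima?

E separates as a function of x plus a function of y, so ∇E=0 decouples.
∂E/∂x = 4(x - 3)(x - 2)(x - 1) = 0 at x ∈ {1, 2, 3}; ∂E/∂y = 30y(y - 4)(y - 2)(y + 4) = 0 at y ∈ {-4, 0, 2, 4}.
The Hessian is diagonal: diag(E_xx, E_yy). Second derivatives: E_xx(1)=8, E_xx(2)=-4, E_xx(3)=8; E_yy(-4)=-5760, E_yy(0)=960, E_yy(2)=-720, E_yy(4)=1920.
Local minima occur where both diagonal entries positive: (1, 0), (1, 4), (3, 0), (3, 4). Count: 4.

4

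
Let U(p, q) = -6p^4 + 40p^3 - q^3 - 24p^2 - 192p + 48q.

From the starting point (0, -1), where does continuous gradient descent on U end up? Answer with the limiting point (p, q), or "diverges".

U is separable, so gradient descent decouples: p follows -∂U/∂p, q follows -∂U/∂q.
∂U/∂p = -24(p - 4)(p - 2)(p + 1); at p=0 this is -192, so p increases.
∂U/∂q = -3(q - 4)(q + 4); at q=-1 this is 45, so q decreases.
p converges to its nearest critical value 2 (a local min of the p-part); q converges to -4. The iterate converges to (2, -4).

(2, -4)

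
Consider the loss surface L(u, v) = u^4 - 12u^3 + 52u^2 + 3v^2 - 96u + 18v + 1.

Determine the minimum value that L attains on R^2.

L(u,v) separates as P(u) + Q(v) + 1, so its minimum is min P + min Q + 1.
P'(u) = 4(u - 4)(u - 3)(u - 2) vanishes at u ∈ {2, 3, 4}; Q'(v) = 6v + 18 vanishes at v ∈ {-3}.
Local minima of P (where P''>0): P(2)=-64, P(4)=-64. Local minima of Q: Q(-3)=-27.
So the global minimum of L is P(2) + Q(-3) + 1 = -64 − 27 + 1 = -90, attained at (2, -3).

-90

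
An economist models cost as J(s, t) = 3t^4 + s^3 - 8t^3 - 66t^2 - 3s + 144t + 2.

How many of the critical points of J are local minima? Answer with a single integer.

J separates as a function of s plus a function of t, so ∇J=0 decouples.
∂J/∂s = 3(s - 1)(s + 1) = 0 at s ∈ {-1, 1}; ∂J/∂t = 12(t - 4)(t - 1)(t + 3) = 0 at t ∈ {-3, 1, 4}.
The Hessian is diagonal: diag(J_ss, J_tt). Second derivatives: J_ss(-1)=-6, J_ss(1)=6; J_tt(-3)=336, J_tt(1)=-144, J_tt(4)=252.
Local minima occur where both diagonal entries positive: (1, -3), (1, 4). Count: 2.

2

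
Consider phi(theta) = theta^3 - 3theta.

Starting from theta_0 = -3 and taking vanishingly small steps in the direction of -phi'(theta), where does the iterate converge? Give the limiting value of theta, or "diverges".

diverges

phi'(theta) = 3(theta - 1)(theta + 1), so phi'(-3) = 24.
Gradient descent moves in the -phi' direction, i.e. theta is decreasing.
There is no critical point below theta=-3, and phi' keeps the same sign, so the iterate runs off to −∞.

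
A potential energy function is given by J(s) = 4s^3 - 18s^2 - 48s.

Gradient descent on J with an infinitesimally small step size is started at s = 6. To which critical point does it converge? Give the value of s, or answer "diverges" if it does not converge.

J'(s) = 12(s - 4)(s + 1), so J'(6) = 168.
Gradient descent moves in the -J' direction, i.e. s is decreasing.
The nearest critical point in that direction is s = 4, where J'' = 60 > 0 (a local minimum). The iterate converges there.

4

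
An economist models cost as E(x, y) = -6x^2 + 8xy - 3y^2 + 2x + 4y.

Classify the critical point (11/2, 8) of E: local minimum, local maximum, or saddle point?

local maximum

The Hessian of E is constant: H = [[-12, 8], [8, -6]].
det(H) = (-12)·(-6) − 8² = 8.
det(H) > 0 and tr(H) = -18 < 0, so H is negative definite and the point is a local maximum.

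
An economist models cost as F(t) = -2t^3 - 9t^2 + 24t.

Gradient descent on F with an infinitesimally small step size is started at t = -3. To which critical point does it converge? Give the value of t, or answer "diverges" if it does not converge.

F'(t) = -6(t - 1)(t + 4), so F'(-3) = 24.
Gradient descent moves in the -F' direction, i.e. t is decreasing.
The nearest critical point in that direction is t = -4, where F'' = 30 > 0 (a local minimum). The iterate converges there.

-4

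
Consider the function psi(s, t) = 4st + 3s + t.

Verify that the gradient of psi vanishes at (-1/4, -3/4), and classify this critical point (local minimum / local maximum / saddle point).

saddle point

∇psi = (4t + 3, 4s + 1); substituting (-1/4, -3/4) gives ∇psi = (0, 0), so (-1/4, -3/4) is indeed a critical point.
The Hessian of psi is constant: H = [[0, 4], [4, 0]].
det(H) = 0·0 − 4² = -16.
Since det(H) < 0, H is indefinite and the critical point is a saddle point.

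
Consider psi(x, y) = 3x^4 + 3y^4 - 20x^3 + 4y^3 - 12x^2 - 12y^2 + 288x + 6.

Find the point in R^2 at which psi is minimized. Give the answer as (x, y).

psi(x,y) separates as P(x) + Q(y) + 6, so its minimum is min P + min Q + 6.
P'(x) = 12(x - 4)(x - 3)(x + 2) vanishes at x ∈ {-2, 3, 4}; Q'(y) = 12y(y - 1)(y + 2) vanishes at y ∈ {-2, 0, 1}.
Local minima of P (where P''>0): P(-2)=-416, P(4)=448. Local minima of Q: Q(-2)=-32, Q(1)=-5.
So the global minimum of psi is P(-2) + Q(-2) + 6 = -416 − 32 + 6 = -442, attained at (-2, -2).

(-2, -2)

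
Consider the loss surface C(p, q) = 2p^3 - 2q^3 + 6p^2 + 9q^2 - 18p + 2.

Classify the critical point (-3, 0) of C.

The mixed partial ∂²C/∂p∂q is 0, so the Hessian at any point is diag(C_pp, C_qq) = diag(12(p + 1), 6(-2q + 3)).
At (-3, 0): H = diag(-24, 18).
The eigenvalues have opposite signs, so H is indefinite: a saddle point.

saddle point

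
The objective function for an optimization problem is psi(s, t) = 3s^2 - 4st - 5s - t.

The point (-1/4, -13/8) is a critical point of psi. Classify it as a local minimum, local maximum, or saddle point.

saddle point

The Hessian of psi is constant: H = [[6, -4], [-4, 0]].
det(H) = 6·0 − (-4)² = -16.
Since det(H) < 0, H is indefinite and the critical point is a saddle point.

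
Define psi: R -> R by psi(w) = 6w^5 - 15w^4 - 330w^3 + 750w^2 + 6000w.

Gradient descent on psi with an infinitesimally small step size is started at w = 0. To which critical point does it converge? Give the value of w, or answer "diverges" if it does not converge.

-2

psi'(w) = 30(w - 5)(w - 4)(w + 2)(w + 5), so psi'(0) = 6000.
Gradient descent moves in the -psi' direction, i.e. w is decreasing.
The nearest critical point in that direction is w = -2, where psi'' = 3780 > 0 (a local minimum). The iterate converges there.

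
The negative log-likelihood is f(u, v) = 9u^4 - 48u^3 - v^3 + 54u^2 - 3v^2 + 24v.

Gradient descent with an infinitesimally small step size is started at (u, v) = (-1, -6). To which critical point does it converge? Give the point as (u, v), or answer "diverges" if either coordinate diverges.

f is separable, so gradient descent decouples: u follows -∂f/∂u, v follows -∂f/∂v.
∂f/∂u = 36u(u - 3)(u - 1); at u=-1 this is -288, so u increases.
∂f/∂v = -3(v - 2)(v + 4); at v=-6 this is -48, so v increases.
u converges to its nearest critical value 0 (a local min of the u-part); v converges to -4. The iterate converges to (0, -4).

(0, -4)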